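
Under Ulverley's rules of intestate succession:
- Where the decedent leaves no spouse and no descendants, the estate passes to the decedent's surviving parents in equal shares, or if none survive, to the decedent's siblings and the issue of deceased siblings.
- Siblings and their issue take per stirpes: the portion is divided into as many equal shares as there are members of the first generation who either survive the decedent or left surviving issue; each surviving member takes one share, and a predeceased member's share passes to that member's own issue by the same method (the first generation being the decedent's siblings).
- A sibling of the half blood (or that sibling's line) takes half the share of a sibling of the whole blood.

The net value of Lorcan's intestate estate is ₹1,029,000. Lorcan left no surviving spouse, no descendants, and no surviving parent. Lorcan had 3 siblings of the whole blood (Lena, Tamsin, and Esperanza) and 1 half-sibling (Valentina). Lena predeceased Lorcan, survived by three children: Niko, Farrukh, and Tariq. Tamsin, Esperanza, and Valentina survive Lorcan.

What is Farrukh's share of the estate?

The entire ₹1,029,000 passes to the siblings and their issue.
Counting each half-blood sibling's line as half a unit, there are 7/2 units in ₹1,029,000, so one unit is ₹294,000. Whole-blood lines (Lena, Tamsin, and Esperanza) take ₹294,000 each; half-blood lines (Valentina) take ₹147,000 each.
Lena's share (₹294,000) is divided into 3 shares of ₹98,000: Niko, Farrukh, and Tariq each take ₹98,000.

Farrukh receives ₹98,000.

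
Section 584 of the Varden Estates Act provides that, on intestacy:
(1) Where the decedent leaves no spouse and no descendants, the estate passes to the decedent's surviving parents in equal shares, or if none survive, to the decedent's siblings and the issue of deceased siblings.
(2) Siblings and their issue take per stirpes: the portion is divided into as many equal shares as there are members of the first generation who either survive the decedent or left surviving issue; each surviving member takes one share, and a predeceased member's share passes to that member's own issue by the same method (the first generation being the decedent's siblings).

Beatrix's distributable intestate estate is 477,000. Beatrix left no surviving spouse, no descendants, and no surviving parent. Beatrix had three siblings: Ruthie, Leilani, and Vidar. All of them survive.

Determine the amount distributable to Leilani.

The entire 477,000 passes to the siblings and their issue.
That amount (477,000) is divided into 3 shares of 159,000: Ruthie, Leilani, and Vidar each take 159,000.

Leilani receives 159,000.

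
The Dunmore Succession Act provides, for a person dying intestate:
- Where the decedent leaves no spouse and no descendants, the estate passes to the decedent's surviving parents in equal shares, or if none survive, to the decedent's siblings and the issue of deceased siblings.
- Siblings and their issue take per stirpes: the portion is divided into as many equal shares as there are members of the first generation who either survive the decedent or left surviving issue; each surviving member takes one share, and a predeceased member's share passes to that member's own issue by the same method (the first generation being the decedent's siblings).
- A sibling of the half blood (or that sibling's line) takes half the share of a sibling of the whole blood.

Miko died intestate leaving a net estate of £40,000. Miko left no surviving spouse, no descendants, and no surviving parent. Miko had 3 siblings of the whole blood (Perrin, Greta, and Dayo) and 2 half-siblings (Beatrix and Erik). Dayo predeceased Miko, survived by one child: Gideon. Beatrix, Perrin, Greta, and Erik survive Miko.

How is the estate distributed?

Beatrix: £5,000; Perrin: £10,000; Greta: £10,000; Gideon: £10,000; Erik: £5,000

The entire £40,000 passes to the siblings and their issue.
Counting each half-blood sibling's line as half a unit, there are 4 units in £40,000, so one unit is £10,000. Whole-blood lines (Perrin, Greta, and Dayo) take £10,000 each; half-blood lines (Beatrix and Erik) take £5,000 each.
Dayo's share (£10,000) passes entirely to Gideon.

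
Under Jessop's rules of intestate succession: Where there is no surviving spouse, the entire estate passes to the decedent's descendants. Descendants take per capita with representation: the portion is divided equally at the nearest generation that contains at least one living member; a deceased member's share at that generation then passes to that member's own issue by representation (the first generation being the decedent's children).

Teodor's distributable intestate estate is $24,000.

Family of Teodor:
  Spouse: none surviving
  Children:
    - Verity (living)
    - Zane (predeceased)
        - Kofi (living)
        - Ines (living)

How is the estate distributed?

The entire $24,000 passes to the descendants.
That amount ($24,000) is divided into 2 shares of $12,000: Verity takes $12,000; Zane's $12,000 share passes to Zane's issue.
Zane's share ($12,000) is divided into 2 shares of $6,000: Kofi and Ines each take $6,000.

Verity: $12,000; Kofi: $6,000; Ines: $6,000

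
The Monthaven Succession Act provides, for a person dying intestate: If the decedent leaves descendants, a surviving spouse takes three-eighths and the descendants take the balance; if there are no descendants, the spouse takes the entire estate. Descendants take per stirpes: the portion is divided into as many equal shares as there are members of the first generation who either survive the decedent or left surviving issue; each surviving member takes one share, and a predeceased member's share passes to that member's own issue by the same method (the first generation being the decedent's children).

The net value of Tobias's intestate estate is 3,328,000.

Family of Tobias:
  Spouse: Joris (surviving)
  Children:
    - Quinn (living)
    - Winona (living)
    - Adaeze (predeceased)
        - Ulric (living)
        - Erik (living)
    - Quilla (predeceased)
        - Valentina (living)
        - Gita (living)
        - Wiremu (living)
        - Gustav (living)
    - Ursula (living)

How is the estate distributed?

Joris: 1,248,000; Quinn: 416,000; Winona: 416,000; Ulric: 208,000; Erik: 208,000; Valentina: 104,000; Gita: 104,000; Wiremu: 104,000; Gustav: 104,000; Ursula: 416,000

Joris takes three-eighths of 3,328,000 = 1,248,000. The remaining 2,080,000 passes to the descendants.
The descendants' portion (2,080,000) is divided into 5 shares of 416,000: Quinn, Winona, and Ursula each take 416,000; Adaeze's 416,000 share passes to Adaeze's issue; Quilla's 416,000 share passes to Quilla's issue.
Adaeze's share (416,000) is divided into 2 shares of 208,000: Ulric and Erik each take 208,000.
Quilla's share (416,000) is divided into 4 shares of 104,000: Valentina, Gita, Wiremu, and Gustav each take 104,000.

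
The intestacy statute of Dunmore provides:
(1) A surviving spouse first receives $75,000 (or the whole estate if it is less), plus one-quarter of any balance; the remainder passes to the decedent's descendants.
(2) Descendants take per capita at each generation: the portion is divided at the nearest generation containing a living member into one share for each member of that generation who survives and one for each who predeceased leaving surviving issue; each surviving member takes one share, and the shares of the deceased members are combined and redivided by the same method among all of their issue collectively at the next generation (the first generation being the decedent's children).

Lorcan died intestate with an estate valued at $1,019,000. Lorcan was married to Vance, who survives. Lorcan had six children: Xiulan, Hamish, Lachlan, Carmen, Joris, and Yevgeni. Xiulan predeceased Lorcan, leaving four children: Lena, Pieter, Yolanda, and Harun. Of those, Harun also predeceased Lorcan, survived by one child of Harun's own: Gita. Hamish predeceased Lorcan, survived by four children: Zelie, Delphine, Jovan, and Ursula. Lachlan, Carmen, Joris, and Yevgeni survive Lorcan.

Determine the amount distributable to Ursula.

Vance first takes $75,000, leaving a balance of $944,000. Vance then takes one-quarter of the balance ($236,000), for a total of $311,000. The remaining $708,000 passes to the descendants.
The descendants' portion ($708,000) is divided at the children's generation into 6 shares of $118,000. Lachlan, Carmen, Joris, and Yevgeni each take $118,000. The 2 shares of the deceased (Xiulan and Hamish) are combined into a pool of $236,000.
That pool ($236,000) is divided at the grandchildren's generation into 8 shares of $29,500. Lena, Pieter, Yolanda, Zelie, Delphine, Jovan, and Ursula each take $29,500. The remaining share for the deceased Harun ($29,500) is carried to the next generation.
That pool ($29,500) passes entirely to Gita, the sole taker at the great-grandchildren's generation.

Ursula receives $29,500.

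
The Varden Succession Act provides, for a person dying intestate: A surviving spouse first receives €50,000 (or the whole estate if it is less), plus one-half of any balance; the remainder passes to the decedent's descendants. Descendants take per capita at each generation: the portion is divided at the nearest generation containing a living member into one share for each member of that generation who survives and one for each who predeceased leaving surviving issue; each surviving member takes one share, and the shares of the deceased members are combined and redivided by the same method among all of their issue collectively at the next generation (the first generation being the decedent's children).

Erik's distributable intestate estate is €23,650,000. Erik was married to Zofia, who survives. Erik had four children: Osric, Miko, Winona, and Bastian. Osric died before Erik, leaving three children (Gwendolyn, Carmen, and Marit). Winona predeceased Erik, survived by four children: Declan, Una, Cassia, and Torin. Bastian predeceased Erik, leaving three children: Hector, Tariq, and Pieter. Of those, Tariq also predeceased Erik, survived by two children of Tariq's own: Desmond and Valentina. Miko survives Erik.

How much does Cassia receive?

Zofia first takes €50,000, leaving a balance of €23,600,000. Zofia then takes one-half of the balance (€11,800,000), for a total of €11,850,000. The remaining €11,800,000 passes to the descendants.
The descendants' portion (€11,800,000) is divided at the children's generation into 4 shares of €2,950,000. Miko takes €2,950,000. The 3 shares of the deceased (Osric, Winona, and Bastian) are combined into a pool of €8,850,000.
That pool (€8,850,000) is divided at the grandchildren's generation into 10 shares of €885,000. Gwendolyn, Carmen, Marit, Declan, Una, Cassia, Torin, Hector, and Pieter each take €885,000. The remaining share for the deceased Tariq (€885,000) is carried to the next generation.
That pool (€885,000) is divided at the great-grandchildren's generation equally among Desmond and Valentina: €442,500 each.

Cassia receives €885,000.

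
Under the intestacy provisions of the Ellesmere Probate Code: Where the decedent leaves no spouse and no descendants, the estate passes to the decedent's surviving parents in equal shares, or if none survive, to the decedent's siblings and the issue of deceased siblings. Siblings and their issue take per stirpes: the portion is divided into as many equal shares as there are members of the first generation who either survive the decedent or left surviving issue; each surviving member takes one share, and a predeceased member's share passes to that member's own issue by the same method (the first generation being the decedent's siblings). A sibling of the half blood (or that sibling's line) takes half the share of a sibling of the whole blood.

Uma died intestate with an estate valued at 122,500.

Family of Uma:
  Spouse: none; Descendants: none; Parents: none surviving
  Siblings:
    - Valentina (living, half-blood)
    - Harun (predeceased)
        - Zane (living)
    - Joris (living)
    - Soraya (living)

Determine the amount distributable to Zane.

The entire 122,500 passes to the siblings and their issue.
Counting each half-blood sibling's line as half a unit, there are 7/2 units in 122,500, so one unit is 35,000. Whole-blood lines (Harun, Joris, and Soraya) take 35,000 each; half-blood lines (Valentina) take 17,500 each.
Harun's share (35,000) passes entirely to Zane.

Zane receives 35,000.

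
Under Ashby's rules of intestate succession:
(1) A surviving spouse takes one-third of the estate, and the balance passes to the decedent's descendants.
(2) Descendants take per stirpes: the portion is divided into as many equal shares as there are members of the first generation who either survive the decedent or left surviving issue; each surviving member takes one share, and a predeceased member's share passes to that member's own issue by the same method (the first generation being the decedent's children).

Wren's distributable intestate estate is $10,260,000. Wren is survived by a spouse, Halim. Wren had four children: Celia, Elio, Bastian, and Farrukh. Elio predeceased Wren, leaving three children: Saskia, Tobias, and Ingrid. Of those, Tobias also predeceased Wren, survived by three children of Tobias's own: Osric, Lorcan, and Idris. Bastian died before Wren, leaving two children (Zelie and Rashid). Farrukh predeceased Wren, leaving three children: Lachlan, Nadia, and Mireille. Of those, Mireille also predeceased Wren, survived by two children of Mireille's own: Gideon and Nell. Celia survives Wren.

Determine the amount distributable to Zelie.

Zelie receives $855,000.

Halim takes one-third of $10,260,000 = $3,420,000. The remaining $6,840,000 passes to the descendants.
The descendants' portion ($6,840,000) is divided into 4 shares of $1,710,000: Celia takes $1,710,000; Elio's $1,710,000 share passes to Elio's issue; Bastian's $1,710,000 share passes to Bastian's issue; Farrukh's $1,710,000 share passes to Farrukh's issue.
Elio's share ($1,710,000) is divided into 3 shares of $570,000: Saskia and Ingrid each take $570,000; Tobias's $570,000 share passes to Tobias's issue.
Tobias's share ($570,000) is divided into 3 shares of $190,000: Osric, Lorcan, and Idris each take $190,000.
Bastian's share ($1,710,000) is divided into 2 shares of $855,000: Zelie and Rashid each take $855,000.
Farrukh's share ($1,710,000) is divided into 3 shares of $570,000: Lachlan and Nadia each take $570,000; Mireille's $570,000 share passes to Mireille's issue.
Mireille's share ($570,000) is divided into 2 shares of $285,000: Gideon and Nell each take $285,000.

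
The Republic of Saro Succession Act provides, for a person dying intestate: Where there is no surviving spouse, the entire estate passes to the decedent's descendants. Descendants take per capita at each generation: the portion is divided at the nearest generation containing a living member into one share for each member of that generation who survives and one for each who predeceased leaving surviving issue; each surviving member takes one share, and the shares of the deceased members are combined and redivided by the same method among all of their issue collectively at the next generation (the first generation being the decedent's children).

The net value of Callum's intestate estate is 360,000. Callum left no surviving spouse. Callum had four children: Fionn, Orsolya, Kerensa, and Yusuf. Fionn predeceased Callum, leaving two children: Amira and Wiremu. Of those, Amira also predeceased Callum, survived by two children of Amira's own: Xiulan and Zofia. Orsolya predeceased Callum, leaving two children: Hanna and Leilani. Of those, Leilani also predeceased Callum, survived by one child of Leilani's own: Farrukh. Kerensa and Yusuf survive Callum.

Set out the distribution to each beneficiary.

The entire 360,000 passes to the descendants.
That amount (360,000) is divided at the children's generation into 4 shares of 90,000. Kerensa and Yusuf each take 90,000. The 2 shares of the deceased (Fionn and Orsolya) are combined into a pool of 180,000.
That pool (180,000) is divided at the grandchildren's generation into 4 shares of 45,000. Wiremu and Hanna each take 45,000. The 2 shares of the deceased (Amira and Leilani) are combined into a pool of 90,000.
That pool (90,000) is divided at the great-grandchildren's generation equally among Xiulan, Zofia, and Farrukh: 30,000 each.

Xiulan: 30,000; Zofia: 30,000; Wiremu: 45,000; Hanna: 45,000; Farrukh: 30,000; Kerensa: 90,000; Yusuf: 90,000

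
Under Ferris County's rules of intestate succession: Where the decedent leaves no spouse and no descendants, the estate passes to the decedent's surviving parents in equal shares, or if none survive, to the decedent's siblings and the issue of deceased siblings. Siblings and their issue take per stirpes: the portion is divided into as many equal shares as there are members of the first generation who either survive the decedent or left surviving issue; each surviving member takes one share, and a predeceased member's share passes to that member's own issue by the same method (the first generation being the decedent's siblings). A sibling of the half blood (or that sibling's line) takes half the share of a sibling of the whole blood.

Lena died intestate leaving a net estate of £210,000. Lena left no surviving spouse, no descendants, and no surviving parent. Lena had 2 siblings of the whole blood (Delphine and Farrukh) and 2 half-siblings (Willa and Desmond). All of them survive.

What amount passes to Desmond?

The entire £210,000 passes to the siblings and their issue.
Counting each half-blood sibling's line as half a unit, there are 3 units in £210,000, so one unit is £70,000. Whole-blood lines (Delphine and Farrukh) take £70,000 each; half-blood lines (Willa and Desmond) take £35,000 each.

Desmond receives £35,000.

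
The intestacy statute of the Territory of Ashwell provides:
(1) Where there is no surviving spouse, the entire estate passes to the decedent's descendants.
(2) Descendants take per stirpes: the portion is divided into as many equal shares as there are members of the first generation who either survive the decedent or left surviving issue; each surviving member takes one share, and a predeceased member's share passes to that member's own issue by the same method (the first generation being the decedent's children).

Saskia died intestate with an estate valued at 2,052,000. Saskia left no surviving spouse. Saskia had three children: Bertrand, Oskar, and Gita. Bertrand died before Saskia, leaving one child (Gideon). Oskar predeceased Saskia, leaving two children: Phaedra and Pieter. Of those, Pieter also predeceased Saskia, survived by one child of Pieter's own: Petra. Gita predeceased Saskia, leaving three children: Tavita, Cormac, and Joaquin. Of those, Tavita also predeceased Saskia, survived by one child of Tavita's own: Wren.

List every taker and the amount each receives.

Gideon: 684,000; Phaedra: 342,000; Petra: 342,000; Wren: 228,000; Cormac: 228,000; Joaquin: 228,000

The entire 2,052,000 passes to the descendants.
That amount (2,052,000) is divided into 3 shares of 684,000: Bertrand's 684,000 share passes to Bertrand's issue; Oskar's 684,000 share passes to Oskar's issue; Gita's 684,000 share passes to Gita's issue.
Bertrand's share (684,000) passes entirely to Gideon.
Oskar's share (684,000) is divided into 2 shares of 342,000: Phaedra takes 342,000; Pieter's 342,000 share passes to Pieter's issue.
Pieter's share (342,000) passes entirely to Petra.
Gita's share (684,000) is divided into 3 shares of 228,000: Cormac and Joaquin each take 228,000; Tavita's 228,000 share passes to Tavita's issue.
Tavita's share (228,000) passes entirely to Wren.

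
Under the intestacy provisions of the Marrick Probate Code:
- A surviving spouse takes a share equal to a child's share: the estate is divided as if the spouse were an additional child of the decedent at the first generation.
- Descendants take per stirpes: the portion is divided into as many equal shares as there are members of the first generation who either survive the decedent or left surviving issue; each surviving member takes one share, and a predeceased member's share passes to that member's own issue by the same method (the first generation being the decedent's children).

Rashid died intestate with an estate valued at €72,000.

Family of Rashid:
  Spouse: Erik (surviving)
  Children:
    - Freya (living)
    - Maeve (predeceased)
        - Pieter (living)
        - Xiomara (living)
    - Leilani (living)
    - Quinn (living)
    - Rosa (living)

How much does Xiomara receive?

The spouse counts as an additional share at the children's level, so there are 6 primary shares of €12,000. Erik takes one such share (€12,000).
The children's combined portion (€60,000) is divided into 5 shares of €12,000: Freya, Leilani, Quinn, and Rosa each take €12,000; Maeve's €12,000 share passes to Maeve's issue.
Maeve's share (€12,000) is divided into 2 shares of €6,000: Pieter and Xiomara each take €6,000.

Xiomara receives €6,000.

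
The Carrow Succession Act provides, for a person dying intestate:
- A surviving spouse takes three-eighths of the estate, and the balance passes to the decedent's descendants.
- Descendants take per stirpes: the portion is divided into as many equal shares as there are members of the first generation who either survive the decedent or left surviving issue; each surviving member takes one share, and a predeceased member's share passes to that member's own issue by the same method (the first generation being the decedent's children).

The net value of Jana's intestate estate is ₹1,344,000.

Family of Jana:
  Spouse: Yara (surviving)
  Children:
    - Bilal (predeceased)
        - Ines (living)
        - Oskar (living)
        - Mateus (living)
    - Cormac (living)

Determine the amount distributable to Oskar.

Oskar receives ₹140,000.

Yara takes three-eighths of ₹1,344,000 = ₹504,000. The remaining ₹840,000 passes to the descendants.
The descendants' portion (₹840,000) is divided into 2 shares of ₹420,000: Cormac takes ₹420,000; Bilal's ₹420,000 share passes to Bilal's issue.
Bilal's share (₹420,000) is divided into 3 shares of ₹140,000: Ines, Oskar, and Mateus each take ₹140,000.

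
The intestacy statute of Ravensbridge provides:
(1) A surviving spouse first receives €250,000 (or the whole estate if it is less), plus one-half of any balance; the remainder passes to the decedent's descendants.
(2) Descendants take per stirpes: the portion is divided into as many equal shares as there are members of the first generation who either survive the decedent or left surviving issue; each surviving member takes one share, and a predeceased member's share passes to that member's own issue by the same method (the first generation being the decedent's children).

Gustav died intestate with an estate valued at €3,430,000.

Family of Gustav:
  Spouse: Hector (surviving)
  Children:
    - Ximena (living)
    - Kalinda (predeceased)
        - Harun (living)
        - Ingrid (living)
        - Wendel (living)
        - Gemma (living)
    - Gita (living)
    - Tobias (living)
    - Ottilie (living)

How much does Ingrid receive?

Ingrid receives €79,500.

Hector first takes €250,000, leaving a balance of €3,180,000. Hector then takes one-half of the balance (€1,590,000), for a total of €1,840,000. The remaining €1,590,000 passes to the descendants.
The descendants' portion (€1,590,000) is divided into 5 shares of €318,000: Ximena, Gita, Tobias, and Ottilie each take €318,000; Kalinda's €318,000 share passes to Kalinda's issue.
Kalinda's share (€318,000) is divided into 4 shares of €79,500: Harun, Ingrid, Wendel, and Gemma each take €79,500.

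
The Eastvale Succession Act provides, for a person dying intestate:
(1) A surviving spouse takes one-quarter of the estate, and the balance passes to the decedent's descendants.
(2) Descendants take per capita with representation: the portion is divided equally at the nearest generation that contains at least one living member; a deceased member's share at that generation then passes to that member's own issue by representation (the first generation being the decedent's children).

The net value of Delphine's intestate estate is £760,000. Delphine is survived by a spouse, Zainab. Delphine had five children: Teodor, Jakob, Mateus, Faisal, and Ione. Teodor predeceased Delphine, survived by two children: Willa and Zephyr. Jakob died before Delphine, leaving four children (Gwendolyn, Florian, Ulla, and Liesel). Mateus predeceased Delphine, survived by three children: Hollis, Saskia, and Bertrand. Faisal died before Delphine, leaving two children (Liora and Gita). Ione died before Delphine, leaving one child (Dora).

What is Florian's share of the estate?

Zainab takes one-quarter of £760,000 = £190,000. The remaining £570,000 passes to the descendants.
No child survives, so the initial division is made at the grandchildren's generation.
The descendants' portion (£570,000) is divided into 12 shares of £47,500: Willa, Zephyr, Gwendolyn, Florian, Ulla, Liesel, Hollis, Saskia, Bertrand, Liora, Gita, and Dora each take £47,500.

Florian receives £47,500.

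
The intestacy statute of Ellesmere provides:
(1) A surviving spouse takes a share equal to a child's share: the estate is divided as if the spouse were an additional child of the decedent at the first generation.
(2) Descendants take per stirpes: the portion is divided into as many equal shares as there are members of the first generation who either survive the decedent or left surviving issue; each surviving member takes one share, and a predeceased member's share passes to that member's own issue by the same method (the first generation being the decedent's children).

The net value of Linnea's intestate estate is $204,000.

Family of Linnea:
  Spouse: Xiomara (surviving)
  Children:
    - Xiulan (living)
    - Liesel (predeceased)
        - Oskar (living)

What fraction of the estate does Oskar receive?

Oskar receives 1/3 of the estate.

The spouse counts as an additional share at the children's level, so there are 3 primary shares of $68,000. Xiomara takes one such share ($68,000).
The children's combined portion ($136,000) is divided into 2 shares of $68,000: Xiulan takes $68,000; Liesel's $68,000 share passes to Liesel's issue.
Liesel's share ($68,000) passes entirely to Oskar.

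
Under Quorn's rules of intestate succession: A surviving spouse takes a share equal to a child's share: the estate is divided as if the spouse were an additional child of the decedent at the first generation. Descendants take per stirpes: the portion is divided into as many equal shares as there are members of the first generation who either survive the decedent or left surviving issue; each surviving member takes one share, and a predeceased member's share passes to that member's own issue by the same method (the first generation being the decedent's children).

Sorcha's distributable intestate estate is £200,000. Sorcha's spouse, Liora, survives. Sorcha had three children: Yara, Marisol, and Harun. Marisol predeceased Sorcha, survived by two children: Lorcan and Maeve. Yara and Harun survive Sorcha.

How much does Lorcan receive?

The spouse counts as an additional share at the children's level, so there are 4 primary shares of £50,000. Liora takes one such share (£50,000).
The children's combined portion (£150,000) is divided into 3 shares of £50,000: Yara and Harun each take £50,000; Marisol's £50,000 share passes to Marisol's issue.
Marisol's share (£50,000) is divided into 2 shares of £25,000: Lorcan and Maeve each take £25,000.

Lorcan receives £25,000.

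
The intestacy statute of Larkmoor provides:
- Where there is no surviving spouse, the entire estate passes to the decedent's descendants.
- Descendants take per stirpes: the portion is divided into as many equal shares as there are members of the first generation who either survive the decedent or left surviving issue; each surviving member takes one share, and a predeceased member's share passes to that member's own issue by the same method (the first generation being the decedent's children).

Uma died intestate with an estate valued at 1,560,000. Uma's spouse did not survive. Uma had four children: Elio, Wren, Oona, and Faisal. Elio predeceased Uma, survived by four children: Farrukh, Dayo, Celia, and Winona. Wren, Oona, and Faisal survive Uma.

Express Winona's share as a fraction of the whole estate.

Winona receives 1/16 of the estate.

The entire 1,560,000 passes to the descendants.
That amount (1,560,000) is divided into 4 shares of 390,000: Wren, Oona, and Faisal each take 390,000; Elio's 390,000 share passes to Elio's issue.
Elio's share (390,000) is divided into 4 shares of 97,500: Farrukh, Dayo, Celia, and Winona each take 97,500.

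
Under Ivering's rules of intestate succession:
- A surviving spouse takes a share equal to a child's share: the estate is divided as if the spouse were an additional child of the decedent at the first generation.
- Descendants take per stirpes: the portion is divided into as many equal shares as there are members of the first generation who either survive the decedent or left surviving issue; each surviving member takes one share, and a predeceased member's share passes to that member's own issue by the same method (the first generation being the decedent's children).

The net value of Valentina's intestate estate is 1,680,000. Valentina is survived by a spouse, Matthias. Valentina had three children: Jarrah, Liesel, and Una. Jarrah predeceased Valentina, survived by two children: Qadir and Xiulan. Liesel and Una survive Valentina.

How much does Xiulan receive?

The spouse counts as an additional share at the children's level, so there are 4 primary shares of 420,000. Matthias takes one such share (420,000).
The children's combined portion (1,260,000) is divided into 3 shares of 420,000: Liesel and Una each take 420,000; Jarrah's 420,000 share passes to Jarrah's issue.
Jarrah's share (420,000) is divided into 2 shares of 210,000: Qadir and Xiulan each take 210,000.

Xiulan receives 210,000.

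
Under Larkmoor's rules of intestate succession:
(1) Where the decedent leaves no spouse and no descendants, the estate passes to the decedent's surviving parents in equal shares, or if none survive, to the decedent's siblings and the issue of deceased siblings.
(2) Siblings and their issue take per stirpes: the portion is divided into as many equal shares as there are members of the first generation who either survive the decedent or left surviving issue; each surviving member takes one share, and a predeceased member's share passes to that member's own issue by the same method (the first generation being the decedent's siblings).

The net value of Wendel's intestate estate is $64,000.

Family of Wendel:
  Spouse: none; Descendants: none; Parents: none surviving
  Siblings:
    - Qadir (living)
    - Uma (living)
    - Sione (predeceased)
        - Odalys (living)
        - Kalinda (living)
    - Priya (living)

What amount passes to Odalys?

The entire $64,000 passes to the siblings and their issue.
That amount ($64,000) is divided into 4 shares of $16,000: Qadir, Uma, and Priya each take $16,000; Sione's $16,000 share passes to Sione's issue.
Sione's share ($16,000) is divided into 2 shares of $8,000: Odalys and Kalinda each take $8,000.

Odalys receives $8,000.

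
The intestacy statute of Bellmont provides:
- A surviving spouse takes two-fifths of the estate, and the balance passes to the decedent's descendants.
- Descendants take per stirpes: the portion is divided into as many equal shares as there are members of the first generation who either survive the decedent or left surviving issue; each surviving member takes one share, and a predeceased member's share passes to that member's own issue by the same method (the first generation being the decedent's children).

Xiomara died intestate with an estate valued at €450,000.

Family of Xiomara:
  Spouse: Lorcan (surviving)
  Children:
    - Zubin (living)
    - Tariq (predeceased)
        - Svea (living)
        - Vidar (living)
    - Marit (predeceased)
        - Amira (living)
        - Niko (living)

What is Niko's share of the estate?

Niko receives €45,000.

Lorcan takes two-fifths of €450,000 = €180,000. The remaining €270,000 passes to the descendants.
The descendants' portion (€270,000) is divided into 3 shares of €90,000: Zubin takes €90,000; Tariq's €90,000 share passes to Tariq's issue; Marit's €90,000 share passes to Marit's issue.
Tariq's share (€90,000) is divided into 2 shares of €45,000: Svea and Vidar each take €45,000.
Marit's share (€90,000) is divided into 2 shares of €45,000: Amira and Niko each take €45,000.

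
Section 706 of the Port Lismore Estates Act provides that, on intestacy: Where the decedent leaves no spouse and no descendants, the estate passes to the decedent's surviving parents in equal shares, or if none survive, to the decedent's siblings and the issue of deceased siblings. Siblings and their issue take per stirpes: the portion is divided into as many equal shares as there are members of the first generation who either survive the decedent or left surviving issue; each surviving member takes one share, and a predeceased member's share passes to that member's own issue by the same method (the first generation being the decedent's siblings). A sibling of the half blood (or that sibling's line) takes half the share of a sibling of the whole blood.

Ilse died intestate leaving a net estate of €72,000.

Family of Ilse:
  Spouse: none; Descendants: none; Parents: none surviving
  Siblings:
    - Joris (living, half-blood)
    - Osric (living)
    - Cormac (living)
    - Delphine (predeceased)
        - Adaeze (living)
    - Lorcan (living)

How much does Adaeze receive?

The entire €72,000 passes to the siblings and their issue.
Counting each half-blood sibling's line as half a unit, there are 9/2 units in €72,000, so one unit is €16,000. Whole-blood lines (Osric, Cormac, Delphine, and Lorcan) take €16,000 each; half-blood lines (Joris) take €8,000 each.
Delphine's share (€16,000) passes entirely to Adaeze.

Adaeze receives €16,000.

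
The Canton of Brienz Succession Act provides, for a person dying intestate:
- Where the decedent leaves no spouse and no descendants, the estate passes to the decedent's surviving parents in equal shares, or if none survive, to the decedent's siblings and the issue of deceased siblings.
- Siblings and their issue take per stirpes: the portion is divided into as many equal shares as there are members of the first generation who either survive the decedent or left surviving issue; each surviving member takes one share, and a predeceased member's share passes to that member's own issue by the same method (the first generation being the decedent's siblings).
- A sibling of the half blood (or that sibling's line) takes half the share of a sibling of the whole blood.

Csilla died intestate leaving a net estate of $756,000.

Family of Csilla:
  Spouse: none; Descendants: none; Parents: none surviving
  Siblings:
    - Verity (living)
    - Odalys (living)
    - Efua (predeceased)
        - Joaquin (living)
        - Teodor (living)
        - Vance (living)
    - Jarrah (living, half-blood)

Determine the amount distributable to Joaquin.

The entire $756,000 passes to the siblings and their issue.
Counting each half-blood sibling's line as half a unit, there are 7/2 units in $756,000, so one unit is $216,000. Whole-blood lines (Verity, Odalys, and Efua) take $216,000 each; half-blood lines (Jarrah) take $108,000 each.
Efua's share ($216,000) is divided into 3 shares of $72,000: Joaquin, Teodor, and Vance each take $72,000.

Joaquin receives $72,000.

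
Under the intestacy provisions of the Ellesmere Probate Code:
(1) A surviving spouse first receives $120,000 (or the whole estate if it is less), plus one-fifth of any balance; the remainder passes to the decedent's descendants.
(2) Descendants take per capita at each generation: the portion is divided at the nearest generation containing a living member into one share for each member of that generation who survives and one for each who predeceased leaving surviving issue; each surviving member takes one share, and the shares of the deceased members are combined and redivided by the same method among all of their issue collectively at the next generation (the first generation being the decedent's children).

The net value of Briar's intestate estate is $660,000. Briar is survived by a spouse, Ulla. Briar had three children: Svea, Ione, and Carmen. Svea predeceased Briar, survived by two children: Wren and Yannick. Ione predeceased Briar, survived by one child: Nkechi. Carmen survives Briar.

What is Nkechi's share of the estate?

Nkechi receives $96,000.

Ulla first takes $120,000, leaving a balance of $540,000. Ulla then takes one-fifth of the balance ($108,000), for a total of $228,000. The remaining $432,000 passes to the descendants.
The descendants' portion ($432,000) is divided at the children's generation into 3 shares of $144,000. Carmen takes $144,000. The 2 shares of the deceased (Svea and Ione) are combined into a pool of $288,000.
That pool ($288,000) is divided at the grandchildren's generation equally among Wren, Yannick, and Nkechi: $96,000 each.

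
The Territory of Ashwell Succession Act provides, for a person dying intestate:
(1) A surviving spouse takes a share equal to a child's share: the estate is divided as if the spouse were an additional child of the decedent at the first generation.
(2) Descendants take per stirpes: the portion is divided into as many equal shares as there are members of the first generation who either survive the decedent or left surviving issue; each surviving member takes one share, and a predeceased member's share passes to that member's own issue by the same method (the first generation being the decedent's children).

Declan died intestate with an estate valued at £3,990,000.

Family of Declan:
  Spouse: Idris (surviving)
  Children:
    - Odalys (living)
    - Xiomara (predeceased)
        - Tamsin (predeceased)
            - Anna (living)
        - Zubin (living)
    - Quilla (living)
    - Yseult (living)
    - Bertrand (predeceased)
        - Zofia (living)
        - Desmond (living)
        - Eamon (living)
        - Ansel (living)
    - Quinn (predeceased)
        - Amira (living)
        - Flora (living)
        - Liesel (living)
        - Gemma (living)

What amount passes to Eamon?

Eamon receives £142,500.

The spouse counts as an additional share at the children's level, so there are 7 primary shares of £570,000. Idris takes one such share (£570,000).
The children's combined portion (£3,420,000) is divided into 6 shares of £570,000: Odalys, Quilla, and Yseult each take £570,000; Xiomara's £570,000 share passes to Xiomara's issue; Bertrand's £570,000 share passes to Bertrand's issue; Quinn's £570,000 share passes to Quinn's issue.
Xiomara's share (£570,000) is divided into 2 shares of £285,000: Zubin takes £285,000; Tamsin's £285,000 share passes to Tamsin's issue.
Tamsin's share (£285,000) passes entirely to Anna.
Bertrand's share (£570,000) is divided into 4 shares of £142,500: Zofia, Desmond, Eamon, and Ansel each take £142,500.
Quinn's share (£570,000) is divided into 4 shares of £142,500: Amira, Flora, Liesel, and Gemma each take £142,500.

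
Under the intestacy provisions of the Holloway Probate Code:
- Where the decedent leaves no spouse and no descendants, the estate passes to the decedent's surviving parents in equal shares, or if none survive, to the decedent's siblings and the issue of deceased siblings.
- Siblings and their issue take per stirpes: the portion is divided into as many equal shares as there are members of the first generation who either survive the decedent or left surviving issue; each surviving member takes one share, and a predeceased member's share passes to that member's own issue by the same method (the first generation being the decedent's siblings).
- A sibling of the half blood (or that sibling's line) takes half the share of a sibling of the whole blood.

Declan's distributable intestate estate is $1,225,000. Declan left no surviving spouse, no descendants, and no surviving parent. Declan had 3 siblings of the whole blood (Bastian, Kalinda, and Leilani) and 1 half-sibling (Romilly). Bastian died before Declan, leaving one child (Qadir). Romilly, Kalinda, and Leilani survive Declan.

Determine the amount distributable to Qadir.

Qadir receives $350,000.

The entire $1,225,000 passes to the siblings and their issue.
Counting each half-blood sibling's line as half a unit, there are 7/2 units in $1,225,000, so one unit is $350,000. Whole-blood lines (Bastian, Kalinda, and Leilani) take $350,000 each; half-blood lines (Romilly) take $175,000 each.
Bastian's share ($350,000) passes entirely to Qadir.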